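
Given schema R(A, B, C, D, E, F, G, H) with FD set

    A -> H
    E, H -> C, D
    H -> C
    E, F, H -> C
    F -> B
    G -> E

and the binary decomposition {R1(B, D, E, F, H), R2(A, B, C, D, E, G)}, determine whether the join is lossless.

Common attributes: R1 ∩ R2 = {B, D, E}.
No dependency enlarges {B, D, E}, so (B, D, E)⁺ = {B, D, E}.
The closure contains neither all of R1 = {B, D, E, F, H} nor all of R2 = {A, B, C, D, E, G}, so the common attributes are not a superkey of either fragment. The join is lossy.

No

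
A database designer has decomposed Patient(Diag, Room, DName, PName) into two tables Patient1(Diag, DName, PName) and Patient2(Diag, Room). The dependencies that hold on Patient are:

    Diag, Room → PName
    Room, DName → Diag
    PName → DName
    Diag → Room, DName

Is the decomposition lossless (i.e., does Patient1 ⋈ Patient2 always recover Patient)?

Common attributes: Patient1 ∩ Patient2 = {Diag}.
Closure of {Diag}: Diag → Room, DName applies, adding Room, DName; Diag, Room → PName applies, adding PName. So (Diag)⁺ = {Diag, Room, DName, PName}.
This closure contains every attribute of Patient1, so Patient1 ∩ Patient2 → Patient1. The join is lossless.

Yes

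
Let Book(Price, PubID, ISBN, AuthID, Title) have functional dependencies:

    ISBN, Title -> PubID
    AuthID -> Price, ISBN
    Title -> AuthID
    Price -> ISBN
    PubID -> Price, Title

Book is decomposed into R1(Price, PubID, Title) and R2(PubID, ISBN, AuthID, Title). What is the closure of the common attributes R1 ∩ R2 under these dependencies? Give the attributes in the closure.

Price, PubID, ISBN, AuthID, Title

R1 ∩ R2 = {PubID, Title}.
Title → AuthID applies, adding AuthID
PubID → Price, Title applies, adding Price
AuthID → Price, ISBN applies, adding ISBN
Closure: {Price, PubID, ISBN, AuthID, Title}.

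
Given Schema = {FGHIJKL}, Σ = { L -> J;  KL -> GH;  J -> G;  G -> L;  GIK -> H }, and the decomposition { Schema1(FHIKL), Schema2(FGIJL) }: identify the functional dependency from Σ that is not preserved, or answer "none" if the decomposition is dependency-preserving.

L → J lies within Schema2.
KL → GH: restricted closure across fragments reaches GH.
J → G lies within Schema2.
G → L lies within Schema2.
GIK → H: restricted closure across fragments reaches H.
Every dependency is enforceable on the fragments, so the decomposition is dependency-preserving.

none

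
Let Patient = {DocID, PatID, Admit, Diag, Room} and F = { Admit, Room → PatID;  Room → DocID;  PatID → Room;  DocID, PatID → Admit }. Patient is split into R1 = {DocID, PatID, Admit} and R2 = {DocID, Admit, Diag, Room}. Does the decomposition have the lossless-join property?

Common attributes: R1 ∩ R2 = {DocID, Admit}.
No dependency enlarges {DocID, Admit}, so (DocID, Admit)⁺ = {DocID, Admit}.
The closure contains neither all of R1 = {DocID, PatID, Admit} nor all of R2 = {DocID, Admit, Diag, Room}, so the common attributes are not a superkey of either fragment. The join is lossy.

No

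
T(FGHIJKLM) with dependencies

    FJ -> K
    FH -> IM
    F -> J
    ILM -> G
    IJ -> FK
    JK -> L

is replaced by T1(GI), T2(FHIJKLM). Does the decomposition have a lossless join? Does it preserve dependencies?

Lossless test: (I)⁺ = {I}, which is a superkey of neither fragment — lossy.
Dependency preservation: the restricted closure of {ILM} across the fragments never reaches {G}, so ILM → G cannot be enforced without a join — not preserved.

lossy and not dependency-preserving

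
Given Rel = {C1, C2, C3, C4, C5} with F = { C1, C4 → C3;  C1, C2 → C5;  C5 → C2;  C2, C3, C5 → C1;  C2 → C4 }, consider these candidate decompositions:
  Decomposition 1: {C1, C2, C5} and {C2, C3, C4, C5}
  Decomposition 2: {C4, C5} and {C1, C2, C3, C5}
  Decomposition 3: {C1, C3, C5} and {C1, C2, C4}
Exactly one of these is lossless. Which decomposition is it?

Decomposition 1: common = {C2, C5}, closure = {C2, C4, C5} → lossy.
Decomposition 2: common = {C5}, closure = {C2, C4, C5} → lossless.
Decomposition 3: common = {C1}, closure = {C1} → lossy.

Decomposition 2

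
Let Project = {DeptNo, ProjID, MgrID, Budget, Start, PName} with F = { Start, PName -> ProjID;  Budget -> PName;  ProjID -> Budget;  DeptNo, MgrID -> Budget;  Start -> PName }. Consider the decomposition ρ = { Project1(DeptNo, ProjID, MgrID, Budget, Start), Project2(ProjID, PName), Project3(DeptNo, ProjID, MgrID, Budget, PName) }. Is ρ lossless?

Chase test. Columns are DeptNo, ProjID, MgrID, Budget, Start, PName; row i has aⱼ where attribute j ∈ Projecti, else bᵢⱼ.
Initial tableau (one row per fragment):
  row 1: a1 a2 a3 a4 a5 b16
  row 2: b21 a2 b23 b24 b25 a6
  row 3: a1 a2 a3 a4 b35 a6
Rows 1 and 3 agree on Budget; apply Budget→PName and equate their PName entries.
Rows 1 and 2 agree on ProjID; apply ProjID→Budget and equate their Budget entries.
Row 1 is now all distinguished symbols — the join is lossless.

Yes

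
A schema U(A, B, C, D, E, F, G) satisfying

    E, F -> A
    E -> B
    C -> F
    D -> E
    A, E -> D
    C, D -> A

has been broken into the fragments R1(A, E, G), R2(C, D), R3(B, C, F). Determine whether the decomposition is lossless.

No

Chase test. Columns are A, B, C, D, E, F, G; row i has aⱼ where attribute j ∈ Ri, else bᵢⱼ.
Initial tableau (one row per fragment):
  row 1: a1 b12 b13 b14 a5 b16 a7
  row 2: b21 b22 a3 a4 b25 b26 b27
  row 3: b31 a2 a3 b34 b35 a6 b37
Rows 2 and 3 agree on C; apply C→F and equate their F entries.
No row becomes fully distinguished — the join is lossy.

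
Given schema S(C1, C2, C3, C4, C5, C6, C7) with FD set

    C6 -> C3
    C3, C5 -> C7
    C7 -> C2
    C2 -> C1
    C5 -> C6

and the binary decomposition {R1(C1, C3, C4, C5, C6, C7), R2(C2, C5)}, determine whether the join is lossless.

Yes

Common attributes: R1 ∩ R2 = {C5}.
Closure of {C5}: C5 → C6 applies, adding C6; C6 → C3 applies, adding C3; C3, C5 → C7 applies, adding C7; C7 → C2 applies, adding C2; C2 → C1 applies, adding C1. So (C5)⁺ = {C1, C2, C3, C5, C6, C7}.
This closure contains every attribute of R2, so R1 ∩ R2 → R2. The join is lossless.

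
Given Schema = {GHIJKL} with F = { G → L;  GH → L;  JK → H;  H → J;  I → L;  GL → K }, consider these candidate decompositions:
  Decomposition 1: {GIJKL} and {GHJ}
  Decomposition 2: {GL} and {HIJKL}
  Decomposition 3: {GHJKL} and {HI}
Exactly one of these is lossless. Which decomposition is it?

Decomposition 1

Decomposition 1: common = {GJ}, closure = {GHJKL} → lossless.
Decomposition 2: common = {L}, closure = {L} → lossy.
Decomposition 3: common = {H}, closure = {HJ} → lossy.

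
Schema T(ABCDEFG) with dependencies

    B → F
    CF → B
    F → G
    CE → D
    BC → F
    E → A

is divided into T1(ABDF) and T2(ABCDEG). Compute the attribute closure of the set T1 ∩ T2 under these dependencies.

ABDFG

T1 ∩ T2 = {ABD}.
B → F applies, adding F
F → G applies, adding G
Closure: {ABDFG}.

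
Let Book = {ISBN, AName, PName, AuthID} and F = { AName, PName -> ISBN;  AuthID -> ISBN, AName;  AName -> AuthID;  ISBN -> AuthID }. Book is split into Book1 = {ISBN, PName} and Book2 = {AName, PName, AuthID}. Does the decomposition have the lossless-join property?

No

Common attributes: Book1 ∩ Book2 = {PName}.
No dependency enlarges {PName}, so (PName)⁺ = {PName}.
The closure contains neither all of Book1 = {ISBN, PName} nor all of Book2 = {AName, PName, AuthID}, so the common attributes are not a superkey of either fragment. The join is lossy.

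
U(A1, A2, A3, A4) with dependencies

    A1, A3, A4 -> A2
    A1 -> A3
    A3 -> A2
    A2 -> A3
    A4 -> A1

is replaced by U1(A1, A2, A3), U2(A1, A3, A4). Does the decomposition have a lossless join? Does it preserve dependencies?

lossless and dependency-preserving

Lossless test: (A1, A3)⁺ = {A1, A2, A3}, which contains all of one fragment — lossless.
Dependency preservation: A1, A3, A4 → A2 is not contained in any single fragment, but the restricted closure of its left-hand side across the fragments still reaches the right-hand side; the remaining FDs each lie inside some fragment. All dependencies are preserved.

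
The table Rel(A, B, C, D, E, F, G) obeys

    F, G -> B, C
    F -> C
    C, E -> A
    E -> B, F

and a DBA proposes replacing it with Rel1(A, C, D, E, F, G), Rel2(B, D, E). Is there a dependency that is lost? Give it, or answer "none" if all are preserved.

F, G -> B, C

Check F, G → B, C: no single fragment contains all of {B, C, F, G}, and the restricted closure of {F, G} across the fragments never reaches {B, C}.
F → C is preserved.
C, E → A is preserved.
E → B, F is preserved.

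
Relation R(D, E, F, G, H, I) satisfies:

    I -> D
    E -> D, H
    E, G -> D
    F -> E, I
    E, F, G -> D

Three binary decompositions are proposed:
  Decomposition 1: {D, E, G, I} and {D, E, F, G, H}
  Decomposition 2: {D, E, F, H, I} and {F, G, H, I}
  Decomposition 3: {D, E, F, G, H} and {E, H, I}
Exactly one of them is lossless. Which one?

Decomposition 1: common = {D, E, G}, closure = {D, E, G, H} → lossy.
Decomposition 2: common = {F, H, I}, closure = {D, E, F, H, I} → lossless.
Decomposition 3: common = {E, H}, closure = {D, E, H} → lossy.

Decomposition 2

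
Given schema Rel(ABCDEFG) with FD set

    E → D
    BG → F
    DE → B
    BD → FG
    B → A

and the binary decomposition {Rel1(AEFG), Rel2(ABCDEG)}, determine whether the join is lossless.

Common attributes: Rel1 ∩ Rel2 = {AEG}.
Closure of {AEG}: E → D applies, adding D; DE → B applies, adding B; BD → FG applies, adding F. So (AEG)⁺ = {ABDEFG}.
This closure contains every attribute of Rel1, so Rel1 ∩ Rel2 → Rel1. The join is lossless.

Yes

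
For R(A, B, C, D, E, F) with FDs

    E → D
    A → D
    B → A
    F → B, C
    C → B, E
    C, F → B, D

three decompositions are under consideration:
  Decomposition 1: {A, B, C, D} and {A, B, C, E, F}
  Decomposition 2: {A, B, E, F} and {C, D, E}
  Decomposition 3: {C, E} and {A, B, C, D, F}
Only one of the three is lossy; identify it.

Decomposition 2

Decomposition 1: common = {A, B, C}, closure = {A, B, C, D, E} → lossless.
Decomposition 2: common = {E}, closure = {D, E} → lossy.
Decomposition 3: common = {C}, closure = {A, B, C, D, E} → lossless.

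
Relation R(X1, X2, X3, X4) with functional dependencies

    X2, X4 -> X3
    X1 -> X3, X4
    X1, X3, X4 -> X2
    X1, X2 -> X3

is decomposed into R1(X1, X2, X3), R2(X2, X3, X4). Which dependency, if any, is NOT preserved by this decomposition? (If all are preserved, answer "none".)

X1 -> X3, X4

Check X1 → X3, X4: no single fragment contains all of {X1, X3, X4}, and the restricted closure of {X1} across the fragments never reaches {X3, X4}.
X2, X4 → X3 is preserved.
X1, X3, X4 → X2 is preserved.
X1, X2 → X3 is preserved.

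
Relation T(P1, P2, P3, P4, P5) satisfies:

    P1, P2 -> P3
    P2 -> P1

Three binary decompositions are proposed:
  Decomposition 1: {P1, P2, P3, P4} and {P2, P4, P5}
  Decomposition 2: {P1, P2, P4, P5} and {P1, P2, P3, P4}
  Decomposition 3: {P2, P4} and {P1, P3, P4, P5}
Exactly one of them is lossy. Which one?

Decomposition 3

Decomposition 1: common = {P2, P4}, closure = {P1, P2, P3, P4} → lossless.
Decomposition 2: common = {P1, P2, P4}, closure = {P1, P2, P3, P4} → lossless.
Decomposition 3: common = {P4}, closure = {P4} → lossy.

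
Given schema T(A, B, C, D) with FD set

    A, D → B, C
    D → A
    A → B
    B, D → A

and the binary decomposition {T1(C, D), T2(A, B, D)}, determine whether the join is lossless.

Common attributes: T1 ∩ T2 = {D}.
Closure of {D}: D → A applies, adding A; A → B applies, adding B; A, D → B, C applies, adding C. So (D)⁺ = {A, B, C, D}.
This closure contains every attribute of T1, so T1 ∩ T2 → T1. The join is lossless.

Yes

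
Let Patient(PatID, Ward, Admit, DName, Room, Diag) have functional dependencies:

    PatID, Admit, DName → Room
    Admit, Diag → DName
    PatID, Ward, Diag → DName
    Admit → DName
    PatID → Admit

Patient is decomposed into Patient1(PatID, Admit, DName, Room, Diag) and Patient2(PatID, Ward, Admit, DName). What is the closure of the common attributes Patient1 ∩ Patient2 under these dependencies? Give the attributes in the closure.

Patient1 ∩ Patient2 = {PatID, Admit, DName}.
PatID, Admit, DName → Room applies, adding Room
Closure: {PatID, Admit, DName, Room}.

PatID, Admit, DName, Room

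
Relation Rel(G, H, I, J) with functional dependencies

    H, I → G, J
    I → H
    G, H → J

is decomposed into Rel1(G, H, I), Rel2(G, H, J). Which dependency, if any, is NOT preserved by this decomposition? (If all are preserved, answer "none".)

H, I → G, J: restricted closure across fragments reaches G, J.
I → H lies within Rel1.
G, H → J lies within Rel2.
Every dependency is enforceable on the fragments, so the decomposition is dependency-preserving.

none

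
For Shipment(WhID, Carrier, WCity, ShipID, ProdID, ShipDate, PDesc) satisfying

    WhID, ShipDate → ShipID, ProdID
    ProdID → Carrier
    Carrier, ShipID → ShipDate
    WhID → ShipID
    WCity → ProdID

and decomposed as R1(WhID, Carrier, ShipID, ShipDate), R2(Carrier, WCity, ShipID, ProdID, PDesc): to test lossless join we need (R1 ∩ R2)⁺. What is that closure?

Carrier, ShipID, ShipDate

R1 ∩ R2 = {Carrier, ShipID}.
Carrier, ShipID → ShipDate applies, adding ShipDate
Closure: {Carrier, ShipID, ShipDate}.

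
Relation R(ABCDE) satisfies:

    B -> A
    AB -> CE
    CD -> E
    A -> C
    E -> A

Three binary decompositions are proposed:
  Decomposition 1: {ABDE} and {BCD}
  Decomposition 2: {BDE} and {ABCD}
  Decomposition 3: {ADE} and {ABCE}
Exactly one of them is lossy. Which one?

Decomposition 3

Decomposition 1: common = {BD}, closure = {ABCDE} → lossless.
Decomposition 2: common = {BD}, closure = {ABCDE} → lossless.
Decomposition 3: common = {AE}, closure = {ACE} → lossy.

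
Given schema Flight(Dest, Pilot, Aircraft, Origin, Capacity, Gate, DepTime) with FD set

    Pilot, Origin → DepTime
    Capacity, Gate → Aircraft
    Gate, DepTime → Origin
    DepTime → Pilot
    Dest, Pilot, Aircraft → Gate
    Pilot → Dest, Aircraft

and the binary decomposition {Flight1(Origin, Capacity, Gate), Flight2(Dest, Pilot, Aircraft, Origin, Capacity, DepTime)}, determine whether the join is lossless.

Common attributes: Flight1 ∩ Flight2 = {Origin, Capacity}.
No dependency enlarges {Origin, Capacity}, so (Origin, Capacity)⁺ = {Origin, Capacity}.
The closure contains neither all of Flight1 = {Origin, Capacity, Gate} nor all of Flight2 = {Dest, Pilot, Aircraft, Origin, Capacity, DepTime}, so the common attributes are not a superkey of either fragment. The join is lossy.

No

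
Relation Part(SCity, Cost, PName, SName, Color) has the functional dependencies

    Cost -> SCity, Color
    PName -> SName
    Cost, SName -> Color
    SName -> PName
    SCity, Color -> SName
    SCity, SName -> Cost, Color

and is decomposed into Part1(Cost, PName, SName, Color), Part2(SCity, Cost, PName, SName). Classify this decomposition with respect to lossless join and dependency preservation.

Lossless test: (Cost, PName, SName)⁺ = {SCity, Cost, PName, SName, Color}, which contains all of one fragment — lossless.
Dependency preservation: the restricted closure of {SCity, Color} across the fragments never reaches {SName}, so SCity, Color → SName cannot be enforced without a join — not preserved.

lossless but not dependency-preserving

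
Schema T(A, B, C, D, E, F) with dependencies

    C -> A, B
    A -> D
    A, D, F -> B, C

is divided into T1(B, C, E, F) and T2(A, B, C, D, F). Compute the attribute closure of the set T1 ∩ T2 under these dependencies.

A, B, C, D, F

T1 ∩ T2 = {B, C, F}.
C → A, B applies, adding A
A → D applies, adding D
Closure: {A, B, C, D, F}.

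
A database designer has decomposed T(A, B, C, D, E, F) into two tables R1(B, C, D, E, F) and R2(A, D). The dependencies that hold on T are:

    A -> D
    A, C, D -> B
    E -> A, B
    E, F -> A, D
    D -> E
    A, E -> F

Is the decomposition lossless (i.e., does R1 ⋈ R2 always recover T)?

Yes

Common attributes: R1 ∩ R2 = {D}.
Closure of {D}: D → E applies, adding E; E → A, B applies, adding A, B; A, E → F applies, adding F. So (D)⁺ = {A, B, D, E, F}.
This closure contains every attribute of R2, so R1 ∩ R2 → R2. The join is lossless.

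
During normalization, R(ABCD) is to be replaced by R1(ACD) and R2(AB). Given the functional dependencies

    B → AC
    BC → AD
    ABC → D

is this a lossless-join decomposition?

No

Common attributes: R1 ∩ R2 = {A}.
No dependency enlarges {A}, so (A)⁺ = {A}.
The closure contains neither all of R1 = {ACD} nor all of R2 = {AB}, so the common attributes are not a superkey of either fragment. The join is lossy.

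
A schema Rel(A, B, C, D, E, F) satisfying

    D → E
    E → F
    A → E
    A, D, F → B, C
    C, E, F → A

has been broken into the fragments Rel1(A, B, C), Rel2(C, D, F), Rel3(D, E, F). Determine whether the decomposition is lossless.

No

Chase test. Columns are A, B, C, D, E, F; row i has aⱼ where attribute j ∈ Reli, else bᵢⱼ.
Initial tableau (one row per fragment):
  row 1: a1 a2 a3 b14 b15 b16
  row 2: b21 b22 a3 a4 b25 a6
  row 3: b31 b32 b33 a4 a5 a6
Rows 2 and 3 agree on D; apply D→E and equate their E entries.
No row becomes fully distinguished — the join is lossy.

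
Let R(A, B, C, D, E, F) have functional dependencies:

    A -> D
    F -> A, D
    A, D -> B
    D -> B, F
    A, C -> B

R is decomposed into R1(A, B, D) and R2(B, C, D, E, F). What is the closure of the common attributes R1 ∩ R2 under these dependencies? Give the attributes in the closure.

A, B, D, F

R1 ∩ R2 = {B, D}.
D → B, F applies, adding F
F → A, D applies, adding A
Closure: {A, B, D, F}.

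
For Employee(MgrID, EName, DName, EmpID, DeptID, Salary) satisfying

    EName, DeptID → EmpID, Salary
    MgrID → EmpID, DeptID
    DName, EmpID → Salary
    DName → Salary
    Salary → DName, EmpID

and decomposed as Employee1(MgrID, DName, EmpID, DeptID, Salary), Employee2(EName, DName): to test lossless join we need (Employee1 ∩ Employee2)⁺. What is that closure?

DName, EmpID, Salary

Employee1 ∩ Employee2 = {DName}.
DName → Salary applies, adding Salary
Salary → DName, EmpID applies, adding EmpID
Closure: {DName, EmpID, Salary}.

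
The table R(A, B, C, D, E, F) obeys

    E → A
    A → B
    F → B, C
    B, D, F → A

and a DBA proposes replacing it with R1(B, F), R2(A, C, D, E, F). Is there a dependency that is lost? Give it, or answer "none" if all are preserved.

A → B

Check A → B: no single fragment contains all of {A, B}, and the restricted closure of {A} across the fragments never reaches {B}.
E → A is preserved.
F → B, C is preserved.
B, D, F → A is preserved.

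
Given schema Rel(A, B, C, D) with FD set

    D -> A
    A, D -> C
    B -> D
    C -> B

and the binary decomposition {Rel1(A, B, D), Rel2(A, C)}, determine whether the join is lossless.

Common attributes: Rel1 ∩ Rel2 = {A}.
No dependency enlarges {A}, so (A)⁺ = {A}.
The closure contains neither all of Rel1 = {A, B, D} nor all of Rel2 = {A, C}, so the common attributes are not a superkey of either fragment. The join is lossy.

No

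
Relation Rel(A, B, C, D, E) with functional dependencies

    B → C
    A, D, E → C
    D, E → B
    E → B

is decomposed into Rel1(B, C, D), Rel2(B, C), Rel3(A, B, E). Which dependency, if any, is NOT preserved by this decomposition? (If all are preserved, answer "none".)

none

B → C lies within Rel1.
A, D, E → C: restricted closure across fragments reaches C.
D, E → B: restricted closure across fragments reaches B.
E → B lies within Rel3.
Every dependency is enforceable on the fragments, so the decomposition is dependency-preserving.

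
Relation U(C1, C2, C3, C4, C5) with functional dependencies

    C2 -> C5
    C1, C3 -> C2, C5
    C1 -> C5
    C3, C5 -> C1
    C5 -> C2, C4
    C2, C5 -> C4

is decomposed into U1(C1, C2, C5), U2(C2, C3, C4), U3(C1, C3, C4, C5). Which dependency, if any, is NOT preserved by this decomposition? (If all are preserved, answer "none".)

none

C2 → C5 lies within U1.
C1, C3 → C2, C5: restricted closure across fragments reaches C2, C5.
C1 → C5 lies within U1.
C3, C5 → C1 lies within U3.
C5 → C2, C4: restricted closure across fragments reaches C2, C4.
C2, C5 → C4: restricted closure across fragments reaches C4.
Every dependency is enforceable on the fragments, so the decomposition is dependency-preserving.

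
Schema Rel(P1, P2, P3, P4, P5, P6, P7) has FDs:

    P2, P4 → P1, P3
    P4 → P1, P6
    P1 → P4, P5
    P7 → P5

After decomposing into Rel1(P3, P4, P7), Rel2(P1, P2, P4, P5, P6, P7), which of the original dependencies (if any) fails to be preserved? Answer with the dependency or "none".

P2, P4 → P1, P3

Check P2, P4 → P1, P3: no single fragment contains all of {P1, P2, P3, P4}, and the restricted closure of {P2, P4} across the fragments never reaches {P1, P3}.
P4 → P1, P6 is preserved.
P1 → P4, P5 is preserved.
P7 → P5 is preserved.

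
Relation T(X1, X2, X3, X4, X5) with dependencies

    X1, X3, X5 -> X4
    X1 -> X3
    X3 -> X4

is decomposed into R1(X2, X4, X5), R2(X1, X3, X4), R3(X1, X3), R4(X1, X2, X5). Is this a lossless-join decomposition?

Yes

Chase test. Columns are X1, X2, X3, X4, X5; row i has aⱼ where attribute j ∈ Ri, else bᵢⱼ.
Initial tableau (one row per fragment):
  row 1: b11 a2 b13 a4 a5
  row 2: a1 b22 a3 a4 b25
  row 3: a1 b32 a3 b34 b35
  row 4: a1 a2 b43 b44 a5
Rows 2 and 4 agree on X1; apply X1→X3 and equate their X3 entries.
Rows 2 and 3 agree on X3; apply X3→X4 and equate their X4 entries.
Rows 2 and 4 agree on X3; apply X3→X4 and equate their X4 entries.
Row 4 is now all distinguished symbols — the join is lossless.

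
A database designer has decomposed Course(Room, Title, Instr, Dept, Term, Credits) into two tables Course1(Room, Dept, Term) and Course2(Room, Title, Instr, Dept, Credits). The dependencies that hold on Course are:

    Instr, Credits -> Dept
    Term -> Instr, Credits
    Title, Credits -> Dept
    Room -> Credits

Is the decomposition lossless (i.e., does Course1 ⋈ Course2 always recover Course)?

No

Common attributes: Course1 ∩ Course2 = {Room, Dept}.
Closure of {Room, Dept}: Room → Credits applies, adding Credits. So (Room, Dept)⁺ = {Room, Dept, Credits}.
The closure contains neither all of Course1 = {Room, Dept, Term} nor all of Course2 = {Room, Title, Instr, Dept, Credits}, so the common attributes are not a superkey of either fragment. The join is lossy.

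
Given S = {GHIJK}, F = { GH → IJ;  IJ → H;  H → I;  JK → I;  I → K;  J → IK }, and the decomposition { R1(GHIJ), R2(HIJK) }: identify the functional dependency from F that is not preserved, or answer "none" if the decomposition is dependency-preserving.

GH → IJ lies within R1.
IJ → H lies within R1.
H → I lies within R1.
JK → I lies within R2.
I → K lies within R2.
J → IK lies within R2.
Every dependency is enforceable on the fragments, so the decomposition is dependency-preserving.

none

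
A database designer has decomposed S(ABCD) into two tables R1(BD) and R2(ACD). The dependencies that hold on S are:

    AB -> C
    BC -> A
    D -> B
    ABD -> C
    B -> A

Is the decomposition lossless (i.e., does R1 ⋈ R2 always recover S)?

Yes

Common attributes: R1 ∩ R2 = {D}.
Closure of {D}: D → B applies, adding B; B → A applies, adding A; AB → C applies, adding C. So (D)⁺ = {ABCD}.
This closure contains every attribute of R1, so R1 ∩ R2 → R1. The join is lossless.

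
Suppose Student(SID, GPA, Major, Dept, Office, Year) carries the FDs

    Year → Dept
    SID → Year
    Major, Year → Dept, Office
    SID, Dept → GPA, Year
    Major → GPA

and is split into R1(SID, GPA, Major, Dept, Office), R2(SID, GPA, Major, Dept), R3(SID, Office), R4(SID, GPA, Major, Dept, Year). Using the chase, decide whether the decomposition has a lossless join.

Yes

Chase test. Columns are SID, GPA, Major, Dept, Office, Year; row i has aⱼ where attribute j ∈ Ri, else bᵢⱼ.
Initial tableau (one row per fragment):
  row 1: a1 a2 a3 a4 a5 b16
  row 2: a1 a2 a3 a4 b25 b26
  row 3: a1 b32 b33 b34 a5 b36
  row 4: a1 a2 a3 a4 b45 a6
Rows 1 and 2 agree on SID; apply SID→Year and equate their Year entries.
Rows 1 and 3 agree on SID; apply SID→Year and equate their Year entries.
Rows 1 and 4 agree on SID; apply SID→Year and equate their Year entries.
Rows 1 and 2 agree on Major, Year; apply Major, Year→Dept, Office and equate their Dept, Office entries.
Rows 1 and 4 agree on Major, Year; apply Major, Year→Dept, Office and equate their Dept, Office entries.
Rows 1 and 3 agree on Year; apply Year→Dept and equate their Dept entries.
Rows 1 and 3 agree on SID, Dept; apply SID, Dept→GPA, Year and equate their GPA, Year entries.
Row 1 is now all distinguished symbols — the join is lossless.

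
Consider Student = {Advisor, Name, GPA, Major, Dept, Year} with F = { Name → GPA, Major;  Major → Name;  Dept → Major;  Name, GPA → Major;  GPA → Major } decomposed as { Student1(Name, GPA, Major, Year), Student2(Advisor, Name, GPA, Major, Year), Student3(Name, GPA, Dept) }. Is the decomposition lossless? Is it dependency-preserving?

Lossless test (chase): Rows 1 and 3 agree on Name; apply Name→GPA, Major and equate their GPA, Major entries. No row becomes fully distinguished — the join is lossy.
Dependency preservation: Dept → Major is not contained in any single fragment, but the restricted closure of its left-hand side across the fragments still reaches the right-hand side; the remaining FDs each lie inside some fragment. All dependencies are preserved.

lossy but dependency-preserving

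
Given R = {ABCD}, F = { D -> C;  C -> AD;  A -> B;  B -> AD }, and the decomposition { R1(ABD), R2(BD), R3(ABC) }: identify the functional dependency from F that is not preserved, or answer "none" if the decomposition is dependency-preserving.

none

D → C: restricted closure across fragments reaches C.
C → AD: restricted closure across fragments reaches AD.
A → B lies within R1.
B → AD lies within R1.
Every dependency is enforceable on the fragments, so the decomposition is dependency-preserving.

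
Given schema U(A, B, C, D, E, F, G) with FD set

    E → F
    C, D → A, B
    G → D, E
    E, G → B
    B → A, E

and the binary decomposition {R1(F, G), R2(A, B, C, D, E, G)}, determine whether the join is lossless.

Common attributes: R1 ∩ R2 = {G}.
Closure of {G}: G → D, E applies, adding D, E; E, G → B applies, adding B; B → A, E applies, adding A; E → F applies, adding F. So (G)⁺ = {A, B, D, E, F, G}.
This closure contains every attribute of R1, so R1 ∩ R2 → R1. The join is lossless.

Yes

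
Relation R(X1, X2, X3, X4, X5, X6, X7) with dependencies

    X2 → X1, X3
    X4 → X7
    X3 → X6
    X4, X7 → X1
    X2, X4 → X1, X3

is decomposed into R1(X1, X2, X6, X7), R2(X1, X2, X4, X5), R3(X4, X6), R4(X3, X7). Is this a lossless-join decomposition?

Chase test. Columns are X1, X2, X3, X4, X5, X6, X7; row i has aⱼ where attribute j ∈ Ri, else bᵢⱼ.
Initial tableau (one row per fragment):
  row 1: a1 a2 b13 b14 b15 a6 a7
  row 2: a1 a2 b23 a4 a5 b26 b27
  row 3: b31 b32 b33 a4 b35 a6 b37
  row 4: b41 b42 a3 b44 b45 b46 a7
Rows 1 and 2 agree on X2; apply X2→X1, X3 and equate their X1, X3 entries.
Rows 2 and 3 agree on X4; apply X4→X7 and equate their X7 entries.
Rows 1 and 2 agree on X3; apply X3→X6 and equate their X6 entries.
Rows 2 and 3 agree on X4, X7; apply X4, X7→X1 and equate their X1 entries.
No row becomes fully distinguished — the join is lossy.

No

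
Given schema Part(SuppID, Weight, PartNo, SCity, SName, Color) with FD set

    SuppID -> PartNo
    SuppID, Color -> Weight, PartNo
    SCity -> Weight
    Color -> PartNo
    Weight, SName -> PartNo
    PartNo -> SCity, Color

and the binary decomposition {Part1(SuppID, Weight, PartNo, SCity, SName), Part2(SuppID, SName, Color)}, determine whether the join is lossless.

Yes

Common attributes: Part1 ∩ Part2 = {SuppID, SName}.
Closure of {SuppID, SName}: SuppID → PartNo applies, adding PartNo; PartNo → SCity, Color applies, adding SCity, Color; SuppID, Color → Weight, PartNo applies, adding Weight. So (SuppID, SName)⁺ = {SuppID, Weight, PartNo, SCity, SName, Color}.
This closure contains every attribute of Part1, so Part1 ∩ Part2 → Part1. The join is lossless.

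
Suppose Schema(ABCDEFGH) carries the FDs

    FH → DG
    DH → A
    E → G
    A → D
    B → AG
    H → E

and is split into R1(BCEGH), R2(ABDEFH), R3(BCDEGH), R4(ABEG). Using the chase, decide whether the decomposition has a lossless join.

No

Chase test. Columns are ABCDEFGH; row i has aⱼ where attribute j ∈ Ri, else bᵢⱼ.
Initial tableau (one row per fragment):
  row 1: b11 a2 a3 b14 a5 b16 a7 a8
  row 2: a1 a2 b23 a4 a5 a6 b27 a8
  row 3: b31 a2 a3 a4 a5 b36 a7 a8
  row 4: a1 a2 b43 b44 a5 b46 a7 b48
Rows 2 and 3 agree on DH; apply DH→A and equate their A entries.
Rows 1 and 2 agree on E; apply E→G and equate their G entries.
Rows 2 and 4 agree on A; apply A→D and equate their D entries.
Rows 1 and 2 agree on B; apply B→AG and equate their AG entries.
Rows 1 and 2 agree on A; apply A→D and equate their D entries.
No row becomes fully distinguished — the join is lossy.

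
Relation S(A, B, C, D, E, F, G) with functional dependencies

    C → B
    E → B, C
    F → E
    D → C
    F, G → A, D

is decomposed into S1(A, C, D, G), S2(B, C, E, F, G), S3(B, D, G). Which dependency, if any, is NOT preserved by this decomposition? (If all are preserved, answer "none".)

F, G → A, D

Check F, G → A, D: no single fragment contains all of {A, D, F, G}, and the restricted closure of {F, G} across the fragments never reaches {A, D}.
C → B is preserved.
E → B, C is preserved.
F → E is preserved.
D → C is preserved.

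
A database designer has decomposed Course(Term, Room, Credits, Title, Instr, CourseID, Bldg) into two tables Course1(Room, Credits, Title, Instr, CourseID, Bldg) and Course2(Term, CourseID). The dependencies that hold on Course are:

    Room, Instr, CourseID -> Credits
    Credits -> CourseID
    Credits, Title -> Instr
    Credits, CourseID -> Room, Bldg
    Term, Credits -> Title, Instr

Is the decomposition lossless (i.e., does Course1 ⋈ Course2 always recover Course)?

Common attributes: Course1 ∩ Course2 = {CourseID}.
No dependency enlarges {CourseID}, so (CourseID)⁺ = {CourseID}.
The closure contains neither all of Course1 = {Room, Credits, Title, Instr, CourseID, Bldg} nor all of Course2 = {Term, CourseID}, so the common attributes are not a superkey of either fragment. The join is lossy.

No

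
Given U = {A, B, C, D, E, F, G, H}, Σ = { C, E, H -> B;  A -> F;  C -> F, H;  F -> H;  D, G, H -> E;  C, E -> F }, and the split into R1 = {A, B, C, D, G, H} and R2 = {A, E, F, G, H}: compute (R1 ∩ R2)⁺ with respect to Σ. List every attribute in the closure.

R1 ∩ R2 = {A, G, H}.
A → F applies, adding F
Closure: {A, F, G, H}.

A, F, G, H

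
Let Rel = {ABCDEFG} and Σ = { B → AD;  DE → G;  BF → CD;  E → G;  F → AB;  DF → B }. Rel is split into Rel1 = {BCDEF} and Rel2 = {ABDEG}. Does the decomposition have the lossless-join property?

Yes

Common attributes: Rel1 ∩ Rel2 = {BDE}.
Closure of {BDE}: B → AD applies, adding A; DE → G applies, adding G. So (BDE)⁺ = {ABDEG}.
This closure contains every attribute of Rel2, so Rel1 ∩ Rel2 → Rel2. The join is lossless.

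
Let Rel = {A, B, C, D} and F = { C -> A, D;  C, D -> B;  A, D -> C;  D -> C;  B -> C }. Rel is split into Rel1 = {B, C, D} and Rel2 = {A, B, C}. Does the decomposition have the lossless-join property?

Common attributes: Rel1 ∩ Rel2 = {B, C}.
Closure of {B, C}: C → A, D applies, adding A, D. So (B, C)⁺ = {A, B, C, D}.
This closure contains every attribute of Rel1, so Rel1 ∩ Rel2 → Rel1. The join is lossless.

Yes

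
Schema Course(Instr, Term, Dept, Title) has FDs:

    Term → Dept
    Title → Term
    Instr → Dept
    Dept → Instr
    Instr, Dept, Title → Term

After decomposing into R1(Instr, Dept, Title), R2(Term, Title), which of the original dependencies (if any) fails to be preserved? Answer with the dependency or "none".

Term → Dept

Check Term → Dept: no single fragment contains all of {Term, Dept}, and the restricted closure of {Term} across the fragments never reaches {Dept}.
Title → Term is preserved.
Instr → Dept is preserved.
Dept → Instr is preserved.
Instr, Dept, Title → Term is preserved.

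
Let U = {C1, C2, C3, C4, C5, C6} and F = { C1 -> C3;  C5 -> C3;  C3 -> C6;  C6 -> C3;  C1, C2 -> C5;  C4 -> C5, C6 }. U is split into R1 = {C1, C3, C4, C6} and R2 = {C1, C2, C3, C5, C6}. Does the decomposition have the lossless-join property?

No

Common attributes: R1 ∩ R2 = {C1, C3, C6}.
No dependency enlarges {C1, C3, C6}, so (C1, C3, C6)⁺ = {C1, C3, C6}.
The closure contains neither all of R1 = {C1, C3, C4, C6} nor all of R2 = {C1, C2, C3, C5, C6}, so the common attributes are not a superkey of either fragment. The join is lossy.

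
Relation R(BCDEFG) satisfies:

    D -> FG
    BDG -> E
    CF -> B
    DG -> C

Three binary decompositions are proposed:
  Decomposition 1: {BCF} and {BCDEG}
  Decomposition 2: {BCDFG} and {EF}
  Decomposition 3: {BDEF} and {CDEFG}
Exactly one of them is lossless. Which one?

Decomposition 1: common = {BC}, closure = {BC} → lossy.
Decomposition 2: common = {F}, closure = {F} → lossy.
Decomposition 3: common = {DEF}, closure = {BCDEFG} → lossless.

Decomposition 3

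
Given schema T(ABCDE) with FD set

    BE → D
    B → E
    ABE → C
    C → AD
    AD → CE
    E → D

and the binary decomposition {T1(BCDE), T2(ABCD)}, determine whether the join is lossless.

Yes

Common attributes: T1 ∩ T2 = {BCD}.
Closure of {BCD}: B → E applies, adding E; C → AD applies, adding A. So (BCD)⁺ = {ABCDE}.
This closure contains every attribute of T1, so T1 ∩ T2 → T1. The join is lossless.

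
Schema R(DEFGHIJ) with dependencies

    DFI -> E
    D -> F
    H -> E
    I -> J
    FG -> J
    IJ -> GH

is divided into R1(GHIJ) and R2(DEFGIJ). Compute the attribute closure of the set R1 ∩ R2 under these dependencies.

R1 ∩ R2 = {GIJ}.
IJ → GH applies, adding H
H → E applies, adding E
Closure: {EGHIJ}.

EGHIJ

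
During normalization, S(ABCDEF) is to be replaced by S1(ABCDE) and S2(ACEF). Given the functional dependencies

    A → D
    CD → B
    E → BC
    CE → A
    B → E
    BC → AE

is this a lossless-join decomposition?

Common attributes: S1 ∩ S2 = {ACE}.
Closure of {ACE}: A → D applies, adding D; CD → B applies, adding B. So (ACE)⁺ = {ABCDE}.
This closure contains every attribute of S1, so S1 ∩ S2 → S1. The join is lossless.

Yes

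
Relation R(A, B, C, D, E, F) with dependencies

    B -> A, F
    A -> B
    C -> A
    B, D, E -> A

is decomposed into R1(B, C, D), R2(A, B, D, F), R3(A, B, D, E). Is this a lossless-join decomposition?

No

Chase test. Columns are A, B, C, D, E, F; row i has aⱼ where attribute j ∈ Ri, else bᵢⱼ.
Initial tableau (one row per fragment):
  row 1: b11 a2 a3 a4 b15 b16
  row 2: a1 a2 b23 a4 b25 a6
  row 3: a1 a2 b33 a4 a5 b36
Rows 1 and 2 agree on B; apply B→A, F and equate their A, F entries.
Rows 1 and 3 agree on B; apply B→A, F and equate their A, F entries.
No row becomes fully distinguished — the join is lossy.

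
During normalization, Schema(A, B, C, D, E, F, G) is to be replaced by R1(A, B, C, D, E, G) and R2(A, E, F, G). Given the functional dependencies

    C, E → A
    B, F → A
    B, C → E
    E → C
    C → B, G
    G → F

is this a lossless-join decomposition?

Common attributes: R1 ∩ R2 = {A, E, G}.
Closure of {A, E, G}: E → C applies, adding C; C → B, G applies, adding B; G → F applies, adding F. So (A, E, G)⁺ = {A, B, C, E, F, G}.
This closure contains every attribute of R2, so R1 ∩ R2 → R2. The join is lossless.

Yes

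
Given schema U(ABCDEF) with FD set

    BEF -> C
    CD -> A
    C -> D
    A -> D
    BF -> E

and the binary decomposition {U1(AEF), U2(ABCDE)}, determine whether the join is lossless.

No

Common attributes: U1 ∩ U2 = {AE}.
Closure of {AE}: A → D applies, adding D. So (AE)⁺ = {ADE}.
The closure contains neither all of U1 = {AEF} nor all of U2 = {ABCDE}, so the common attributes are not a superkey of either fragment. The join is lossy.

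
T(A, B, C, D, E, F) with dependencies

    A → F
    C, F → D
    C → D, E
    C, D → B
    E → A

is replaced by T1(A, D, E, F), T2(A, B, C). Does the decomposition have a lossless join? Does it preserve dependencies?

Lossless test: (A)⁺ = {A, F}, which is a superkey of neither fragment — lossy.
Dependency preservation: the restricted closure of {C, F} across the fragments never reaches {D}, so C, F → D cannot be enforced without a join — not preserved.

lossy and not dependency-preserving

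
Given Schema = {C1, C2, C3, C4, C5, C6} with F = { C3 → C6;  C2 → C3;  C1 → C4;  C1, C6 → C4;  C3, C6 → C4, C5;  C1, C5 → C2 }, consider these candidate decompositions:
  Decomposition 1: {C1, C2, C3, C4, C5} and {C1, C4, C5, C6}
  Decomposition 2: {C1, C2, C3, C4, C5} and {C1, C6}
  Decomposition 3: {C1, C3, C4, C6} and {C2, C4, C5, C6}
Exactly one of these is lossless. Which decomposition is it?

Decomposition 1: common = {C1, C4, C5}, closure = {C1, C2, C3, C4, C5, C6} → lossless.
Decomposition 2: common = {C1}, closure = {C1, C4} → lossy.
Decomposition 3: common = {C4, C6}, closure = {C4, C6} → lossy.

Decomposition 1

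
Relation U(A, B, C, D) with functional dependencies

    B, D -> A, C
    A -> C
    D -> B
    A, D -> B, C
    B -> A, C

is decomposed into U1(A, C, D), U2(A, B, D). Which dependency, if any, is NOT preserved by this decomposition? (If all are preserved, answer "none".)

none

B, D → A, C: restricted closure across fragments reaches A, C.
A → C lies within U1.
D → B lies within U2.
A, D → B, C: restricted closure across fragments reaches B, C.
B → A, C: restricted closure across fragments reaches A, C.
Every dependency is enforceable on the fragments, so the decomposition is dependency-preserving.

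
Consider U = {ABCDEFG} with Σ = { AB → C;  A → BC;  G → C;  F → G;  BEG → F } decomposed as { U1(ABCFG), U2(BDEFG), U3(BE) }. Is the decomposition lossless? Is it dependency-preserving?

Lossless test (chase): Rows 1 and 2 agree on G; apply G→C and equate their C entries. No row becomes fully distinguished — the join is lossy.
Dependency preservation: every FD's attributes lie within a single fragment, so each can be enforced locally — preserved.

lossy but dependency-preserving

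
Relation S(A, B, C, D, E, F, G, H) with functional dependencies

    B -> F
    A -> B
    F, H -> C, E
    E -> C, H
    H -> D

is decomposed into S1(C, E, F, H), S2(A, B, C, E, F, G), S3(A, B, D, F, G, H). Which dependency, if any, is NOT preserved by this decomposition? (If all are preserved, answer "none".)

B → F lies within S2.
A → B lies within S2.
F, H → C, E lies within S1.
E → C, H lies within S1.
H → D lies within S3.
Every dependency is enforceable on the fragments, so the decomposition is dependency-preserving.

none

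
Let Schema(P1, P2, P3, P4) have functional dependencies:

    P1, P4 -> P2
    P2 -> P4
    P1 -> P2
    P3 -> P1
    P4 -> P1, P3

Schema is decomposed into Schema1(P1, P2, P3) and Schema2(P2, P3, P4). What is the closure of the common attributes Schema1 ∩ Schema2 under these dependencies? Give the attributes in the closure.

Schema1 ∩ Schema2 = {P2, P3}.
P2 → P4 applies, adding P4
P3 → P1 applies, adding P1
Closure: {P1, P2, P3, P4}.

P1, P2, P3, P4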